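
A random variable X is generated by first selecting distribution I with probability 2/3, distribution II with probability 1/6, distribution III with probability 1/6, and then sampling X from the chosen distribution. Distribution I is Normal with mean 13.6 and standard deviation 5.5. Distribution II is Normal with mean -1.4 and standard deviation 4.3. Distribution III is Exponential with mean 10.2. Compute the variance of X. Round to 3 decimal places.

70.611

Per component, I: μ=13.6, E[X²]=215.21; II: μ=-1.4, E[X²]=20.45; III: μ=10.2, E[X²]=208.08.
E[X] = 0.666667·13.6 + 0.166667·-1.4 + 0.166667·10.2 = 10.5333.
E[X²] = 0.666667·215.21 + 0.166667·20.45 + 0.166667·208.08 = 181.562.
Var(X) = E[X²] − (E[X])² = 181.562 − 110.951 = 70.6106.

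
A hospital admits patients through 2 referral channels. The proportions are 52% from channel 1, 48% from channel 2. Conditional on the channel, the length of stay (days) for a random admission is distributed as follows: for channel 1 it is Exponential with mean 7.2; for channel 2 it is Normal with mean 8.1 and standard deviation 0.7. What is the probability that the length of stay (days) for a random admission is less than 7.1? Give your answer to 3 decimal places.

0.363

Conditional on each channel, P(X < 7.1): 1: 0.626975; 2: 0.0765637.
By total probability, P(X < 7.1) = 0.52·0.626975 + 0.48·0.0765637 = 0.362778.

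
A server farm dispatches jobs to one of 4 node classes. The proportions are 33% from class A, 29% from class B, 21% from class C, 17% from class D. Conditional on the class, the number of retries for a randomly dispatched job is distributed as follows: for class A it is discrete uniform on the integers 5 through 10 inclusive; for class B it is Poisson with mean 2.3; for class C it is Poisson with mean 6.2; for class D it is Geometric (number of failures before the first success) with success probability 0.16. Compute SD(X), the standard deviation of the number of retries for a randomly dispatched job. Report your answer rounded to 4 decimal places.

3.5897

Per component, A: μ=7.5, E[X²]=59.1667; B: μ=2.3, E[X²]=7.59; C: μ=6.2, E[X²]=44.64; D: μ=5.25, E[X²]=60.375.
E[X] = 0.33·7.5 + 0.29·2.3 + 0.21·6.2 + 0.17·5.25 = 5.3365.
E[X²] = 0.33·59.1667 + 0.29·7.59 + 0.21·44.64 + 0.17·60.375 = 41.3642.
Var(X) = E[X²] − (E[X])² = 41.3642 − 28.4782 = 12.886.
SD(X) = √12.886 = 3.58971.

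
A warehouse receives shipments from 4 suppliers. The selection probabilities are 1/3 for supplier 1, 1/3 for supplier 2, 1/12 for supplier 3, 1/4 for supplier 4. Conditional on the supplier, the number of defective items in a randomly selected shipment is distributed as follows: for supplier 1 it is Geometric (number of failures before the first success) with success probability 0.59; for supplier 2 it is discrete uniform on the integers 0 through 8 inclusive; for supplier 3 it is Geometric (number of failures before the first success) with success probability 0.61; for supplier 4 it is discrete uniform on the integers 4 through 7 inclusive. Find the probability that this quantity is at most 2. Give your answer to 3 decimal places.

Conditional on each supplier, P(X ≤ 2): 1: 0.931079; 2: 0.333333; 3: 0.940681; 4: 0.
By total probability, P(X ≤ 2) = 0.333333·0.931079 + 0.333333·0.333333 + 0.0833333·0.940681 + 0.25·0 = 0.499861.

0.500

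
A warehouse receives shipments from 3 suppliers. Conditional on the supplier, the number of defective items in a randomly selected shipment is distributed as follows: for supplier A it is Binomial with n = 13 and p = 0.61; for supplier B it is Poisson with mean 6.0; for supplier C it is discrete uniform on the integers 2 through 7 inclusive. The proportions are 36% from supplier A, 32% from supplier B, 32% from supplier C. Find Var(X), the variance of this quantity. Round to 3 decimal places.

5.982

Per component, A: μ=7.93, E[X²]=65.9776; B: μ=6, E[X²]=42; C: μ=4.5, E[X²]=23.1667.
E[X] = 0.36·7.93 + 0.32·6 + 0.32·4.5 = 6.2148.
E[X²] = 0.36·65.9776 + 0.32·42 + 0.32·23.1667 = 44.6053.
Var(X) = E[X²] − (E[X])² = 44.6053 − 38.6237 = 5.98153.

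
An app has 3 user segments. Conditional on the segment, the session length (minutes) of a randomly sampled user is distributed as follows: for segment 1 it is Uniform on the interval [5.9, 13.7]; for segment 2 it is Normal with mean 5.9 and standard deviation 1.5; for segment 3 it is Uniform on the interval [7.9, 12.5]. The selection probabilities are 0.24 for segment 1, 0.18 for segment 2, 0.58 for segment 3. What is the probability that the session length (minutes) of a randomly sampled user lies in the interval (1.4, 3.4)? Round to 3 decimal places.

Conditional on each segment, P(1.4 < X < 3.4): 1: 0; 2: 0.0464405; 3: 0.
By total probability, P(1.4 < X < 3.4) = 0.24·0 + 0.18·0.0464405 + 0.58·0 = 0.00835928.

0.008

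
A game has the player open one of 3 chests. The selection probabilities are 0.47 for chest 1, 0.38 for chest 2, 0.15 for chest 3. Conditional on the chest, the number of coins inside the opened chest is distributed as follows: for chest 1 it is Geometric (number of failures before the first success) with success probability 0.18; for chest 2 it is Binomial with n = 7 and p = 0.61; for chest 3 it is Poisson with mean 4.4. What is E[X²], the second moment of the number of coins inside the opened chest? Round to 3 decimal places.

32.774

For each component E[X²] = Var + (mean)², giving 1: 46.0617; 2: 19.8982; 3: 23.76.
Overall E[X²] = 0.47·46.0617 + 0.38·19.8982 + 0.15·23.76 = 32.7743.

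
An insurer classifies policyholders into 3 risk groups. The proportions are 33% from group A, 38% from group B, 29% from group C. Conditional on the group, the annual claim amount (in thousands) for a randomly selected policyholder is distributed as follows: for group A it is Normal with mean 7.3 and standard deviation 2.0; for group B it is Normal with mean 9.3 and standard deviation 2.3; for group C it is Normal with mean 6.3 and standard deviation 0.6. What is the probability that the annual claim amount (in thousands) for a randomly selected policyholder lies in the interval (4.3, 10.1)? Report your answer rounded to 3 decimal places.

0.807

Conditional on each group, P(4.3 < X < 10.1): A: 0.852436; B: 0.621159; C: 0.999571.
By total probability, P(4.3 < X < 10.1) = 0.33·0.852436 + 0.38·0.621159 + 0.29·0.999571 = 0.80722.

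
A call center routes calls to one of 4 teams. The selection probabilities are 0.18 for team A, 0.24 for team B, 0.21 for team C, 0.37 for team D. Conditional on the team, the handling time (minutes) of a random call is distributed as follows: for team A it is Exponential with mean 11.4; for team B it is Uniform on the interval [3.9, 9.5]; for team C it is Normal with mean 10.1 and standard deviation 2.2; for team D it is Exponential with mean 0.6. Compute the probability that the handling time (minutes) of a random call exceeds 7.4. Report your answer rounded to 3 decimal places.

0.371

Conditional on each team, P(X > 7.4): A: 0.522504; B: 0.375; C: 0.89014; D: 4.40252e-06.
By total probability, P(X > 7.4) = 0.18·0.522504 + 0.24·0.375 + 0.21·0.89014 + 0.37·4.40252e-06 = 0.370982.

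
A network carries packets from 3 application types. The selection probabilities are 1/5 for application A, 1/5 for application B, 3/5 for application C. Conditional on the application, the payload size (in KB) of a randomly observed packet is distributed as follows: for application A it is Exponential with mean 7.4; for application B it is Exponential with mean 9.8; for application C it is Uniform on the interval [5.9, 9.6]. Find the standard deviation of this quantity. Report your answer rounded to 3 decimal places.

Per component, A: μ=7.4, E[X²]=109.52; B: μ=9.8, E[X²]=192.08; C: μ=7.75, E[X²]=61.2033.
E[X] = 0.2·7.4 + 0.2·9.8 + 0.6·7.75 = 8.09.
E[X²] = 0.2·109.52 + 0.2·192.08 + 0.6·61.2033 = 97.042.
Var(X) = E[X²] − (E[X])² = 97.042 − 65.4481 = 31.5939.
SD(X) = √31.5939 = 5.62085.

5.621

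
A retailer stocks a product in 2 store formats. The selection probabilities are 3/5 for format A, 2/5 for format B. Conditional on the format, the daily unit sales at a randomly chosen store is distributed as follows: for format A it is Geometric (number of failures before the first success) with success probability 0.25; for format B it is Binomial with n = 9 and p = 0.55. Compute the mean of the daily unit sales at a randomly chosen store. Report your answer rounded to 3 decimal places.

Component means — A: 3; B: 4.95.
E[X] = 0.6·3 + 0.4·4.95 = 3.78.

3.780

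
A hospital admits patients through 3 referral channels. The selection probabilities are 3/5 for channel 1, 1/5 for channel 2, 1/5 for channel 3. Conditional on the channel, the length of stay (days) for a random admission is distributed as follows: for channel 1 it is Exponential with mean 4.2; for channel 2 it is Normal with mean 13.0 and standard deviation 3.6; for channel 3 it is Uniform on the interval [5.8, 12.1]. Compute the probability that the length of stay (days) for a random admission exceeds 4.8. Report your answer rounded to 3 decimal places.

Conditional on each channel, P(X > 4.8): 1: 0.318907; 2: 0.98863; 3: 1.
By total probability, P(X > 4.8) = 0.6·0.318907 + 0.2·0.98863 + 0.2·1 = 0.58907.

0.589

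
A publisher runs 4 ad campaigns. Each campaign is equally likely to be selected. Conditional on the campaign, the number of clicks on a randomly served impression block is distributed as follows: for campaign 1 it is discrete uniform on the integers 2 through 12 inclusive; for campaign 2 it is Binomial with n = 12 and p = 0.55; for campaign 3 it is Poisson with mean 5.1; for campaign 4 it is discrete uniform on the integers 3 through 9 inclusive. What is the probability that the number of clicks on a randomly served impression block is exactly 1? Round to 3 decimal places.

Conditional on each campaign, P(X = 1): 1: 0; 2: 0.0010113; 3: 0.0310934; 4: 0.
By total probability, P(X = 1) = 0.25·0 + 0.25·0.0010113 + 0.25·0.0310934 + 0.25·0 = 0.00802618.

0.008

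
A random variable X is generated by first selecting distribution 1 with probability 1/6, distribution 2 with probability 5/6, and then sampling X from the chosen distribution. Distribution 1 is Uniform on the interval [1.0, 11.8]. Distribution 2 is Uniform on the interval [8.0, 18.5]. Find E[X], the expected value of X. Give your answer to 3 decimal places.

Component means — 1: 6.4; 2: 13.25.
E[X] = 0.166667·6.4 + 0.833333·13.25 = 12.1083.

12.108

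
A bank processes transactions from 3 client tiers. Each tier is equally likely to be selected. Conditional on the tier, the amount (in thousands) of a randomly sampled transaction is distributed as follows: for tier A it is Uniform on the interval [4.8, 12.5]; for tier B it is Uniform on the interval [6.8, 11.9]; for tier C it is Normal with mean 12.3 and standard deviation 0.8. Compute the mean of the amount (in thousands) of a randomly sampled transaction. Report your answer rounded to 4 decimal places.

Component means — A: 8.65; B: 9.35; C: 12.3.
E[X] = 0.333333·8.65 + 0.333333·9.35 + 0.333333·12.3 = 10.1.

10.1000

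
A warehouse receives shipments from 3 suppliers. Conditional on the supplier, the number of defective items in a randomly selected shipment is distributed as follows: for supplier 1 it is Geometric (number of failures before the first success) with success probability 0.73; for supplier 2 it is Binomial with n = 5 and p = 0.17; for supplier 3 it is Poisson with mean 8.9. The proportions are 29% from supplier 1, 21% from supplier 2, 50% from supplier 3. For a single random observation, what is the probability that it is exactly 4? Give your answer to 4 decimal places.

0.0197

Conditional on each supplier, P(X = 4): 1: 0.00387952; 2: 0.00346612; 3: 0.0356556.
By total probability, P(X = 4) = 0.29·0.00387952 + 0.21·0.00346612 + 0.5·0.0356556 = 0.0196808.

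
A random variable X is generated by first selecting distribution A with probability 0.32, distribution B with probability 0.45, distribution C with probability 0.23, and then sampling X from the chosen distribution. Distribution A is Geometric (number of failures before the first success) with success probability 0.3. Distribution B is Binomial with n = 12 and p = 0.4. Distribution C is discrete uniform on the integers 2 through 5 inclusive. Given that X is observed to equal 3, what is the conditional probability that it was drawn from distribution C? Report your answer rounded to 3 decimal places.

Likelihoods P(X=3 | ·): A: 0.1029; B: 0.141894; C: 0.25.
Posterior ∝ prior × likelihood. Numerator for C: 0.23·0.25 = 0.0575.
Normalizing constant: 0.32·0.1029 + 0.45·0.141894 + 0.23·0.25 = 0.15428.
P(C | observation) = 0.0575 / 0.15428 = 0.372698.

0.373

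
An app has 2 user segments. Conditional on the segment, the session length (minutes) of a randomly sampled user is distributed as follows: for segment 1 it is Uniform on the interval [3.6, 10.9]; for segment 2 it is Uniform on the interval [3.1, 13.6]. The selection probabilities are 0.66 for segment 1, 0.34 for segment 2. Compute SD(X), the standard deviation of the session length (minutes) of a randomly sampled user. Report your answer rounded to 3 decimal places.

Per component, 1: μ=7.25, E[X²]=57.0033; 2: μ=8.35, E[X²]=78.91.
E[X] = 0.66·7.25 + 0.34·8.35 = 7.624.
E[X²] = 0.66·57.0033 + 0.34·78.91 = 64.4516.
Var(X) = E[X²] − (E[X])² = 64.4516 − 58.1254 = 6.32622.
SD(X) = √6.32622 = 2.5152.

2.515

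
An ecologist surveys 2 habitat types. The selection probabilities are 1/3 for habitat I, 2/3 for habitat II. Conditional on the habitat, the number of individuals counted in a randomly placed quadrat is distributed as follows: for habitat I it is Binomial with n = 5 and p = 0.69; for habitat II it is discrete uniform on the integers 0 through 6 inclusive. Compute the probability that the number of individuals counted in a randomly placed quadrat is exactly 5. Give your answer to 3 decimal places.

0.147

Conditional on each habitat, P(X = 5): I: 0.156403; II: 0.142857.
By total probability, P(X = 5) = 0.333333·0.156403 + 0.666667·0.142857 = 0.147372.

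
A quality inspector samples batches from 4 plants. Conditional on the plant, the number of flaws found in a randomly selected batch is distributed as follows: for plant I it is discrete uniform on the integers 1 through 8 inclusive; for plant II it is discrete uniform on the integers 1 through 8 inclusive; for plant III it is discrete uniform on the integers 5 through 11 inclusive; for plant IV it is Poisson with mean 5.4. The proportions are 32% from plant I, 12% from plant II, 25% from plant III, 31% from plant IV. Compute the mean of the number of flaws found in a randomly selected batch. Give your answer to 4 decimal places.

Component means — I: 4.5; II: 4.5; III: 8; IV: 5.4.
E[X] = 0.32·4.5 + 0.12·4.5 + 0.25·8 + 0.31·5.4 = 5.654.

5.6540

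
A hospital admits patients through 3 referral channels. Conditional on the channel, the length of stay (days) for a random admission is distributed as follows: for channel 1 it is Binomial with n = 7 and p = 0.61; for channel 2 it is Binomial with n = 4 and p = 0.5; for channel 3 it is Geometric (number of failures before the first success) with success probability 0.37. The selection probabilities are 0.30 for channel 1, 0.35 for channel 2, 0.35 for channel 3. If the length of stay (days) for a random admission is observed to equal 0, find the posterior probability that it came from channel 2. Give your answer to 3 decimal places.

0.144

Likelihoods P(X=0 | ·): 1: 0.00137231; 2: 0.0625; 3: 0.37.
Posterior ∝ prior × likelihood. Numerator for 2: 0.35·0.0625 = 0.021875.
Normalizing constant: 0.3·0.00137231 + 0.35·0.0625 + 0.35·0.37 = 0.151787.
P(2 | observation) = 0.021875 / 0.151787 = 0.144117.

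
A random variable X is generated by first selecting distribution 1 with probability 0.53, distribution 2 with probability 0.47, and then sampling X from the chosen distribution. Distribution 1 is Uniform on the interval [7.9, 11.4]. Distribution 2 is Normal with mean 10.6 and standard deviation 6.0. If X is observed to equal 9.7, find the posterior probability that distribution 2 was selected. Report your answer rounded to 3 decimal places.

0.169

Likelihoods f(9.7 | ·): 1: 0.285714; 2: 0.0657466.
Posterior ∝ prior × likelihood. Numerator for 2: 0.47·0.0657466 = 0.0309009.
Normalizing constant: 0.53·0.285714 + 0.47·0.0657466 = 0.182329.
P(2 | observation) = 0.0309009 / 0.182329 = 0.169478.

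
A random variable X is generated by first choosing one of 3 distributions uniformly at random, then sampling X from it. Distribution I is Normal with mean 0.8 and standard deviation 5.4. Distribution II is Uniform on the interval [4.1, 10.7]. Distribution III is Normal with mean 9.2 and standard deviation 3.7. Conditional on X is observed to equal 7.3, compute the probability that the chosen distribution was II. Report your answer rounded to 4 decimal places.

0.5376

Likelihoods f(7.3 | ·): I: 0.0358007; II: 0.151515; III: 0.0945034.
Posterior ∝ prior × likelihood. Numerator for II: 0.333333·0.151515 = 0.0505051.
Normalizing constant: 0.333333·0.0358007 + 0.333333·0.151515 + 0.333333·0.0945034 = 0.0939397.
P(II | observation) = 0.0505051 / 0.0939397 = 0.537632.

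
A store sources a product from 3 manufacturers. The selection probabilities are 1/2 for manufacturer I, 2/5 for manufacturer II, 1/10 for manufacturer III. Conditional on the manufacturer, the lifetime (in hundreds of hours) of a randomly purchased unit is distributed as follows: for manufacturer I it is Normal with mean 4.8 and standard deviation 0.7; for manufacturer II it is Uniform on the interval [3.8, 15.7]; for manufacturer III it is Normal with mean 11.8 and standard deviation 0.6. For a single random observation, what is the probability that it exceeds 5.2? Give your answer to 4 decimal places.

Conditional on each manufacturer, P(X > 5.2): I: 0.283855; II: 0.882353; III: 1.
By total probability, P(X > 5.2) = 0.5·0.283855 + 0.4·0.882353 + 0.1·1 = 0.594868.

0.5949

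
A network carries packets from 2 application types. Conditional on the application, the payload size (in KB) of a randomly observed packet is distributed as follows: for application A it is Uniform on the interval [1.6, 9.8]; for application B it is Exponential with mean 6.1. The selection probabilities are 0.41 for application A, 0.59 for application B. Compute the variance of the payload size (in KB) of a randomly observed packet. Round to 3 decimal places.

Per component, A: μ=5.7, E[X²]=38.0933; B: μ=6.1, E[X²]=74.42.
E[X] = 0.41·5.7 + 0.59·6.1 = 5.936.
E[X²] = 0.41·38.0933 + 0.59·74.42 = 59.5261.
Var(X) = E[X²] − (E[X])² = 59.5261 − 35.2361 = 24.29.

24.290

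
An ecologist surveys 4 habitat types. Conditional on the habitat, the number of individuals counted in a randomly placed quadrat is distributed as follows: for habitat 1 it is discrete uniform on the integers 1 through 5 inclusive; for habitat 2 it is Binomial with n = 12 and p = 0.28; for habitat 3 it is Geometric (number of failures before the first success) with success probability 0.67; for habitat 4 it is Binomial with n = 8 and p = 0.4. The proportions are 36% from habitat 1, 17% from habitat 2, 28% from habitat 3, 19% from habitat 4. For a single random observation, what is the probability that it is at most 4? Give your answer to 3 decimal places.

Conditional on each habitat, P(X ≤ 4): 1: 0.8; 2: 0.774564; 3: 0.996086; 4: 0.82633.
By total probability, P(X ≤ 4) = 0.36·0.8 + 0.17·0.774564 + 0.28·0.996086 + 0.19·0.82633 = 0.855583.

0.856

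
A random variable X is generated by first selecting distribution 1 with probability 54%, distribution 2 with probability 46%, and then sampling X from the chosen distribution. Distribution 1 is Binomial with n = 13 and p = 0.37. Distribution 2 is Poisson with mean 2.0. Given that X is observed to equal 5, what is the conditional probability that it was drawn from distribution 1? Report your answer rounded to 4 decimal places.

Likelihoods P(X=5 | ·): 1: 0.221468; 2: 0.0360894.
Posterior ∝ prior × likelihood. Numerator for 1: 0.54·0.221468 = 0.119593.
Normalizing constant: 0.54·0.221468 + 0.46·0.0360894 = 0.136194.
P(1 | observation) = 0.119593 / 0.136194 = 0.878107.

0.8781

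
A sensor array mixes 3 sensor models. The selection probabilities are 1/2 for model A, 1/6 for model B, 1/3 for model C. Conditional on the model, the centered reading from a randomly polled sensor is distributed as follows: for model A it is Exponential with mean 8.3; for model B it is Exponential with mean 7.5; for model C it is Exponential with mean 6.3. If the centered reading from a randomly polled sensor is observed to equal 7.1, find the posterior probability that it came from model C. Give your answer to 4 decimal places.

Likelihoods f(7.1 | ·): A: 0.0512173; B: 0.0517376; C: 0.05143.
Posterior ∝ prior × likelihood. Numerator for C: 0.333333·0.05143 = 0.0171433.
Normalizing constant: 0.5·0.0512173 + 0.166667·0.0517376 + 0.333333·0.05143 = 0.0513749.
P(C | observation) = 0.0171433 / 0.0513749 = 0.333691.

0.3337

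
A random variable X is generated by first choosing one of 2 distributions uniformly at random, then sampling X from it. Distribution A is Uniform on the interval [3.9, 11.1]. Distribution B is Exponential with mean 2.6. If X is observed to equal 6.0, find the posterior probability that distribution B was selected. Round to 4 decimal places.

Likelihoods f(6.0 | ·): A: 0.138889; B: 0.0382656.
Posterior ∝ prior × likelihood. Numerator for B: 0.5·0.0382656 = 0.0191328.
Normalizing constant: 0.5·0.138889 + 0.5·0.0382656 = 0.0885772.
P(B | observation) = 0.0191328 / 0.0885772 = 0.216001.

0.2160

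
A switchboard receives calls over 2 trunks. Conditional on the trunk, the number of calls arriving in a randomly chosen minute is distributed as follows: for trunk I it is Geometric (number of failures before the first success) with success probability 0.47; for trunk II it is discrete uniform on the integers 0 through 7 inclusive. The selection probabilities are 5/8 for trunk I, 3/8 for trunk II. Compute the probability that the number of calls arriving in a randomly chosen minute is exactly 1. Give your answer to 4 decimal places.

Conditional on each trunk, P(X = 1): I: 0.2491; II: 0.125.
By total probability, P(X = 1) = 0.625·0.2491 + 0.375·0.125 = 0.202562.

0.2026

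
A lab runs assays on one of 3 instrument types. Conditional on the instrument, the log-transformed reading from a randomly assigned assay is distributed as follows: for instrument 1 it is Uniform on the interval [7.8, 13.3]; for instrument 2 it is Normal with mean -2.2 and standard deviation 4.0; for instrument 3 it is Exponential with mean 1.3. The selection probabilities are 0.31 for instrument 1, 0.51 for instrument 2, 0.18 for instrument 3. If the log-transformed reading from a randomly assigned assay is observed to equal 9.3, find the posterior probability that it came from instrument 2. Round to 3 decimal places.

Likelihoods f(9.3 | ·): 1: 0.181818; 2: 0.00159953; 3: 0.000601424.
Posterior ∝ prior × likelihood. Numerator for 2: 0.51·0.00159953 = 0.00081576.
Normalizing constant: 0.31·0.181818 + 0.51·0.00159953 + 0.18·0.000601424 = 0.0572877.
P(2 | observation) = 0.00081576 / 0.0572877 = 0.0142397.

0.014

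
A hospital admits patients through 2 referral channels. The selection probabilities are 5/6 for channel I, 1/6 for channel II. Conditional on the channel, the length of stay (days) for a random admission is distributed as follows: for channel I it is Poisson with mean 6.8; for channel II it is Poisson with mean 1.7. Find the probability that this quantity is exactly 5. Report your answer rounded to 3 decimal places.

0.116

Conditional on each channel, P(X = 5): I: 0.134946; II: 0.0216154.
By total probability, P(X = 5) = 0.833333·0.134946 + 0.166667·0.0216154 = 0.116058.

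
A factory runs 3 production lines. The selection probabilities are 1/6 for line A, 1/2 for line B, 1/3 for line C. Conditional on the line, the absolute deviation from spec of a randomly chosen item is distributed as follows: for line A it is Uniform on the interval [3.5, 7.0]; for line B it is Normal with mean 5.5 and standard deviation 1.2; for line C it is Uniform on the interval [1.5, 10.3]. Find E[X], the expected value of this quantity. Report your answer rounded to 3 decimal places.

5.592

Component means — A: 5.25; B: 5.5; C: 5.9.
E[X] = 0.166667·5.25 + 0.5·5.5 + 0.333333·5.9 = 5.59167.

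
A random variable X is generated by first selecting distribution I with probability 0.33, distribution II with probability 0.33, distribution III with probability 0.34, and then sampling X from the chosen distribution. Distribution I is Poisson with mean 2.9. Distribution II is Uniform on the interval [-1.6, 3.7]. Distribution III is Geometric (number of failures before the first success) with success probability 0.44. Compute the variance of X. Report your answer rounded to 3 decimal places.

Per component, I: μ=2.9, E[X²]=11.31; II: μ=1.05, E[X²]=3.44333; III: μ=1.27273, E[X²]=4.5124.
E[X] = 0.33·2.9 + 0.33·1.05 + 0.34·1.27273 = 1.73623.
E[X²] = 0.33·11.31 + 0.33·3.44333 + 0.34·4.5124 = 6.40281.
Var(X) = E[X²] − (E[X])² = 6.40281 − 3.01449 = 3.38833.

3.388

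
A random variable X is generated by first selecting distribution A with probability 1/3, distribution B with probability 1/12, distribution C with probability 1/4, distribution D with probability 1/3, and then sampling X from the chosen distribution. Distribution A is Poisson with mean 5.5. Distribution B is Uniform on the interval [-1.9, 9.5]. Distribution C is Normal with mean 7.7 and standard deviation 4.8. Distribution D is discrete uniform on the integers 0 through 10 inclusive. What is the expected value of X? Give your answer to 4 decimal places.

5.7417

Component means — A: 5.5; B: 3.8; C: 7.7; D: 5.
E[X] = 0.333333·5.5 + 0.0833333·3.8 + 0.25·7.7 + 0.333333·5 = 5.74167.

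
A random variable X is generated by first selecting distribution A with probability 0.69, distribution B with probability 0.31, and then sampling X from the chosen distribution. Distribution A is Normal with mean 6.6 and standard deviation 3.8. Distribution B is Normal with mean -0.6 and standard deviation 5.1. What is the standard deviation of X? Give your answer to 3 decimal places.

5.396

Per component, A: μ=6.6, E[X²]=58; B: μ=-0.6, E[X²]=26.37.
E[X] = 0.69·6.6 + 0.31·-0.6 = 4.368.
E[X²] = 0.69·58 + 0.31·26.37 = 48.1947.
Var(X) = E[X²] − (E[X])² = 48.1947 − 19.0794 = 29.1153.
SD(X) = √29.1153 = 5.39586.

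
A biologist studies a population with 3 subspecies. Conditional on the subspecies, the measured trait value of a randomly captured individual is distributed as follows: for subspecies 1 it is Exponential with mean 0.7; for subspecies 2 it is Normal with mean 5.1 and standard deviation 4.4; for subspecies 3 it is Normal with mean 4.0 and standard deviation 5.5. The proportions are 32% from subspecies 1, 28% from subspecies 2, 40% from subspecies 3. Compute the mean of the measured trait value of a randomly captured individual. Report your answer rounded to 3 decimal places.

3.252

Component means — 1: 0.7; 2: 5.1; 3: 4.
E[X] = 0.32·0.7 + 0.28·5.1 + 0.4·4 = 3.252.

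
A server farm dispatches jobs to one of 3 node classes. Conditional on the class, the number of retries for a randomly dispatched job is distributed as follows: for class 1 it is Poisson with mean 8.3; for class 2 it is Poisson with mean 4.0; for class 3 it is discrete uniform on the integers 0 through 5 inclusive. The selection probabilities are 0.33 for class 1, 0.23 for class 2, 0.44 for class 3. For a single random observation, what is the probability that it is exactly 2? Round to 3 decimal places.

0.110

Conditional on each class, P(X = 2): 1: 0.00856016; 2: 0.146525; 3: 0.166667.
By total probability, P(X = 2) = 0.33·0.00856016 + 0.23·0.146525 + 0.44·0.166667 = 0.109859.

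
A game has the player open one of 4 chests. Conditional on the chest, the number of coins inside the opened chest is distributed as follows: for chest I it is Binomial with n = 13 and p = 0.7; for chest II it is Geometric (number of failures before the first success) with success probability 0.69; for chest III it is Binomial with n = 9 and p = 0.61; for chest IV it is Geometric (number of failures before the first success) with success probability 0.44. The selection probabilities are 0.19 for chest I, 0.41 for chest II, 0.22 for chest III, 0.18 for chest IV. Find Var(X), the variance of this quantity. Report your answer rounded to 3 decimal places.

13.293

Per component, I: μ=9.1, E[X²]=85.54; II: μ=0.449275, E[X²]=0.852972; III: μ=5.49, E[X²]=32.2812; IV: μ=1.27273, E[X²]=4.5124.
E[X] = 0.19·9.1 + 0.41·0.449275 + 0.22·5.49 + 0.18·1.27273 = 3.35009.
E[X²] = 0.19·85.54 + 0.41·0.852972 + 0.22·32.2812 + 0.18·4.5124 = 24.5164.
Var(X) = E[X²] − (E[X])² = 24.5164 − 11.2231 = 13.2933.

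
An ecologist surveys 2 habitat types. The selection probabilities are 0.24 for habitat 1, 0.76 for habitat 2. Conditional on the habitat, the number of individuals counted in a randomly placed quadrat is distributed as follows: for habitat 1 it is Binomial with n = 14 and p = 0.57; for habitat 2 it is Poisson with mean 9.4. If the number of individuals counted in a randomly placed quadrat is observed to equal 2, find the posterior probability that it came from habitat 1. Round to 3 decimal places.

Likelihoods P(X=2 | ·): 1: 0.00118144; 2: 0.00365475.
Posterior ∝ prior × likelihood. Numerator for 1: 0.24·0.00118144 = 0.000283546.
Normalizing constant: 0.24·0.00118144 + 0.76·0.00365475 = 0.00306116.
P(1 | observation) = 0.000283546 / 0.00306116 = 0.0926272.

0.093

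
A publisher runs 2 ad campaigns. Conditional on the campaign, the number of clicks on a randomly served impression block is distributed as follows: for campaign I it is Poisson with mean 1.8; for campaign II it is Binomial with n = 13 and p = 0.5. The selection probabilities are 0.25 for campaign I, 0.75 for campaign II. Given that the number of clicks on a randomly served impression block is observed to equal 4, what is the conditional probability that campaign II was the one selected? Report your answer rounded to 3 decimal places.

0.784

Likelihoods P(X=4 | ·): I: 0.0723017; II: 0.0872803.
Posterior ∝ prior × likelihood. Numerator for II: 0.75·0.0872803 = 0.0654602.
Normalizing constant: 0.25·0.0723017 + 0.75·0.0872803 = 0.0835356.
P(II | observation) = 0.0654602 / 0.0835356 = 0.78362.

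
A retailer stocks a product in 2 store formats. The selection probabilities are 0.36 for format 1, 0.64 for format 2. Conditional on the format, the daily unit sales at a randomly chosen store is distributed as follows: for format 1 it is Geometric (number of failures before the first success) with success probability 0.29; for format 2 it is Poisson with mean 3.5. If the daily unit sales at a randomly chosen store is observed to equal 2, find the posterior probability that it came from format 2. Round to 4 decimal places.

Likelihoods P(X=2 | ·): 1: 0.146189; 2: 0.184959.
Posterior ∝ prior × likelihood. Numerator for 2: 0.64·0.184959 = 0.118374.
Normalizing constant: 0.36·0.146189 + 0.64·0.184959 = 0.171002.
P(2 | observation) = 0.118374 / 0.171002 = 0.692237.

0.6922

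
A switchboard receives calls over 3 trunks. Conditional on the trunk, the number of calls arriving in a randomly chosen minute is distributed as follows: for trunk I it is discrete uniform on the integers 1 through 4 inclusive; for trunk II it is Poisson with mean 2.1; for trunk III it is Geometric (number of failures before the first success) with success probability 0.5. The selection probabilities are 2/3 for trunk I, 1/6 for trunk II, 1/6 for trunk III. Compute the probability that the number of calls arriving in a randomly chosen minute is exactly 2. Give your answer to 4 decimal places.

0.2325

Conditional on each trunk, P(X = 2): I: 0.25; II: 0.270016; III: 0.125.
By total probability, P(X = 2) = 0.666667·0.25 + 0.166667·0.270016 + 0.166667·0.125 = 0.232503.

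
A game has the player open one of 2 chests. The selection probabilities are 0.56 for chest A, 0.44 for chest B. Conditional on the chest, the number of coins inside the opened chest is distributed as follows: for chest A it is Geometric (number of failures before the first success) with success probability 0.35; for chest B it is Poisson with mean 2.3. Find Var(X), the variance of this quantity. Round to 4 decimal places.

4.0318

Per component, A: μ=1.85714, E[X²]=8.7551; B: μ=2.3, E[X²]=7.59.
E[X] = 0.56·1.85714 + 0.44·2.3 = 2.052.
E[X²] = 0.56·8.7551 + 0.44·7.59 = 8.24246.
Var(X) = E[X²] − (E[X])² = 8.24246 − 4.2107 = 4.03175.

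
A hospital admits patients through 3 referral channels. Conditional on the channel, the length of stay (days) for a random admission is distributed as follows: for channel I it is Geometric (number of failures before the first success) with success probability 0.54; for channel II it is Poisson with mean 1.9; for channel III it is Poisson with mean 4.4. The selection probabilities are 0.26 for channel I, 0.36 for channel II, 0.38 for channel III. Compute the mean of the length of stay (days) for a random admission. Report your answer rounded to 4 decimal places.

2.5775

Component means — I: 0.851852; II: 1.9; III: 4.4.
E[X] = 0.26·0.851852 + 0.36·1.9 + 0.38·4.4 = 2.57748.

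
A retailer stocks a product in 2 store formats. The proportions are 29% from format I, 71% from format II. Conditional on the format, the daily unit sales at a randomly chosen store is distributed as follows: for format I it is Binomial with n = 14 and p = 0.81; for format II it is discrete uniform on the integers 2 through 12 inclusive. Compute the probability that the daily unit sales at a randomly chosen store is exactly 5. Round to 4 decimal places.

Conditional on each format, P(X = 5): I: 0.000225254; II: 0.0909091.
By total probability, P(X = 5) = 0.29·0.000225254 + 0.71·0.0909091 = 0.0646108.

0.0646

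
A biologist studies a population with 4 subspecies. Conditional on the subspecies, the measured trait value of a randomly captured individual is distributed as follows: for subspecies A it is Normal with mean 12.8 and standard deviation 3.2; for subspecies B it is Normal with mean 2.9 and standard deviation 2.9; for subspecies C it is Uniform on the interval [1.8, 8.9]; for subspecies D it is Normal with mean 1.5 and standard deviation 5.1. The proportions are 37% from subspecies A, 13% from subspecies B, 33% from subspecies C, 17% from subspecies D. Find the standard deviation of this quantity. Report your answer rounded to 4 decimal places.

Per component, A: μ=12.8, E[X²]=174.08; B: μ=2.9, E[X²]=16.82; C: μ=5.35, E[X²]=32.8233; D: μ=1.5, E[X²]=28.26.
E[X] = 0.37·12.8 + 0.13·2.9 + 0.33·5.35 + 0.17·1.5 = 7.1335.
E[X²] = 0.37·174.08 + 0.13·16.82 + 0.33·32.8233 + 0.17·28.26 = 82.2321.
Var(X) = E[X²] − (E[X])² = 82.2321 − 50.8868 = 31.3453.
SD(X) = √31.3453 = 5.59869.

5.5987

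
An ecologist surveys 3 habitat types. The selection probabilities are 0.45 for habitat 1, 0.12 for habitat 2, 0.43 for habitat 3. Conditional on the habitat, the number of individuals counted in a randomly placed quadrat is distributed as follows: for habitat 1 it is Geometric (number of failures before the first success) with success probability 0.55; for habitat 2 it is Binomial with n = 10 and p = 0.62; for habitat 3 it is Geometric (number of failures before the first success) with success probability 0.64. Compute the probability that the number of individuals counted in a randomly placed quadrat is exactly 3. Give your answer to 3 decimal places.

Conditional on each habitat, P(X = 3): 1: 0.0501187; 2: 0.0327221; 3: 0.0298598.
By total probability, P(X = 3) = 0.45·0.0501187 + 0.12·0.0327221 + 0.43·0.0298598 = 0.0393198.

0.039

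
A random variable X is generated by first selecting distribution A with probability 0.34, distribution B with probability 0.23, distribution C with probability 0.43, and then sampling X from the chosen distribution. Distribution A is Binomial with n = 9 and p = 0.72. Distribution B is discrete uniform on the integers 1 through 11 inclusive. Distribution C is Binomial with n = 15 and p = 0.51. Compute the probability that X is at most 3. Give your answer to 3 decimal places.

0.075

Conditional on each component, P(X ≤ 3): A: 0.0178821; B: 0.272727; C: 0.0145013.
By total probability, P(X ≤ 3) = 0.34·0.0178821 + 0.23·0.272727 + 0.43·0.0145013 = 0.0750428.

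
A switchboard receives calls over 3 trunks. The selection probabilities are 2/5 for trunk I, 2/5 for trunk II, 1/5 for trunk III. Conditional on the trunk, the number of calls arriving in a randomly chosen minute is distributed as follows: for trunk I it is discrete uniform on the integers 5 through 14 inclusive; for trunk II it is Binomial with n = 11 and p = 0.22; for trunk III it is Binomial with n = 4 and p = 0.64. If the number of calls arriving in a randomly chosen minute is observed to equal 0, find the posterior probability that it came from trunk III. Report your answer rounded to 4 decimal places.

Likelihoods P(X=0 | ·): I: 0; II: 0.0650191; III: 0.0167962.
Posterior ∝ prior × likelihood. Numerator for III: 0.2·0.0167962 = 0.00335923.
Normalizing constant: 0.4·0 + 0.4·0.0650191 + 0.2·0.0167962 = 0.0293669.
P(III | observation) = 0.00335923 / 0.0293669 = 0.114389.

0.1144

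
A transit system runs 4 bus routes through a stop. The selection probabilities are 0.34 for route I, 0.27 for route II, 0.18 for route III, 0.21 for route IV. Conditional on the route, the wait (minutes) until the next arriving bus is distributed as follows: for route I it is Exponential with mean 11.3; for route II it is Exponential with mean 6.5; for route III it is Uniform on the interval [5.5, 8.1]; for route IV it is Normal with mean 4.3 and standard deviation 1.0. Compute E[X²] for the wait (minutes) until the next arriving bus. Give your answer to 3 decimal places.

122.162

For each component E[X²] = Var + (mean)², giving I: 255.38; II: 84.5; III: 46.8033; IV: 19.49.
Overall E[X²] = 0.34·255.38 + 0.27·84.5 + 0.18·46.8033 + 0.21·19.49 = 122.162.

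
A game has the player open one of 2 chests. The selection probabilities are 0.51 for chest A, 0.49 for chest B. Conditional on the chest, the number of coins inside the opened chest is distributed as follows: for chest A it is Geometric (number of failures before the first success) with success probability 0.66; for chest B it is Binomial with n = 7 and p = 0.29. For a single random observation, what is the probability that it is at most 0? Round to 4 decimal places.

Conditional on each chest, P(X ≤ 0): A: 0.66; B: 0.0909512.
By total probability, P(X ≤ 0) = 0.51·0.66 + 0.49·0.0909512 = 0.381166.

0.3812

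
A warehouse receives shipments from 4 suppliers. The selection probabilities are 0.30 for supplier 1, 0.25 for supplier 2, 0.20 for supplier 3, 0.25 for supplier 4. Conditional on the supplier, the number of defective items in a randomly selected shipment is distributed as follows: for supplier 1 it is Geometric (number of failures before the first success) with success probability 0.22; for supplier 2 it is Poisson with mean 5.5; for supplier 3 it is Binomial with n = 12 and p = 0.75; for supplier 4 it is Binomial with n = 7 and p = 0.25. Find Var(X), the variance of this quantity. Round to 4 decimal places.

13.4208

Per component, 1: μ=3.54545, E[X²]=28.686; 2: μ=5.5, E[X²]=35.75; 3: μ=9, E[X²]=83.25; 4: μ=1.75, E[X²]=4.375.
E[X] = 0.3·3.54545 + 0.25·5.5 + 0.2·9 + 0.25·1.75 = 4.67614.
E[X²] = 0.3·28.686 + 0.25·35.75 + 0.2·83.25 + 0.25·4.375 = 35.287.
Var(X) = E[X²] − (E[X])² = 35.287 − 21.8663 = 13.4208.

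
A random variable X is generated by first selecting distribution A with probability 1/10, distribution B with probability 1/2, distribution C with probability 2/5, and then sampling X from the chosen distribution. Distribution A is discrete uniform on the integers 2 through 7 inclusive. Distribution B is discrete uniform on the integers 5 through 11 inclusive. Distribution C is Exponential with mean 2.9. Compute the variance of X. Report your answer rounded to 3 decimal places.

11.573

Per component, A: μ=4.5, E[X²]=23.1667; B: μ=8, E[X²]=68; C: μ=2.9, E[X²]=16.82.
E[X] = 0.1·4.5 + 0.5·8 + 0.4·2.9 = 5.61.
E[X²] = 0.1·23.1667 + 0.5·68 + 0.4·16.82 = 43.0447.
Var(X) = E[X²] − (E[X])² = 43.0447 − 31.4721 = 11.5726.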